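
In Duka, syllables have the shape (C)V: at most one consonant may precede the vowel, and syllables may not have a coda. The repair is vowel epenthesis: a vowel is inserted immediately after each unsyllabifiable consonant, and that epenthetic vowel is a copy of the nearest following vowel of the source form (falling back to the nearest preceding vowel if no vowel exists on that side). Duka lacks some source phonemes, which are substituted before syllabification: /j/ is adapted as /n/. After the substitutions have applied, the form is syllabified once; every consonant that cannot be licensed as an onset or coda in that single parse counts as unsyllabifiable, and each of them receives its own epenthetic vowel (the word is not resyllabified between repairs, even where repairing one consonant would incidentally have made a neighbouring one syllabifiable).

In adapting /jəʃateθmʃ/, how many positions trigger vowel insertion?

After substitution the input is /nəʃateθmʃ/.
The unsyllabifiable consonants are /θ/, /m/, /ʃ/; each receives one epenthetic vowel.

3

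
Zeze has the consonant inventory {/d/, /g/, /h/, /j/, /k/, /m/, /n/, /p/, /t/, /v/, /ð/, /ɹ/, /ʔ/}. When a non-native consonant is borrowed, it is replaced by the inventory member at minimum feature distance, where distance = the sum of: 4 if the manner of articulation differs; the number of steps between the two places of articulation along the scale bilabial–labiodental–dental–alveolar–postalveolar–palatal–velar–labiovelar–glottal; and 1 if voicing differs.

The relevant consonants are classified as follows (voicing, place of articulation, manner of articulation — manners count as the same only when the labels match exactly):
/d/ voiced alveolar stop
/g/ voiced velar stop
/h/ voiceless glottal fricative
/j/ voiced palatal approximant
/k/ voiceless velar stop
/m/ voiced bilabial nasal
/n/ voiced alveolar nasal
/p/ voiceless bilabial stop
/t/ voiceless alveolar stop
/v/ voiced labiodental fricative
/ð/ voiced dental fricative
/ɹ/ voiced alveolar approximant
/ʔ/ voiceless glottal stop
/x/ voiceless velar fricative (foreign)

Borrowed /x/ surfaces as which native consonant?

h

/h/ is closest: same manner (fricative), place distance 2 (velar→glottal), same voicing; total 2. Next closest is /k/ at distance 4.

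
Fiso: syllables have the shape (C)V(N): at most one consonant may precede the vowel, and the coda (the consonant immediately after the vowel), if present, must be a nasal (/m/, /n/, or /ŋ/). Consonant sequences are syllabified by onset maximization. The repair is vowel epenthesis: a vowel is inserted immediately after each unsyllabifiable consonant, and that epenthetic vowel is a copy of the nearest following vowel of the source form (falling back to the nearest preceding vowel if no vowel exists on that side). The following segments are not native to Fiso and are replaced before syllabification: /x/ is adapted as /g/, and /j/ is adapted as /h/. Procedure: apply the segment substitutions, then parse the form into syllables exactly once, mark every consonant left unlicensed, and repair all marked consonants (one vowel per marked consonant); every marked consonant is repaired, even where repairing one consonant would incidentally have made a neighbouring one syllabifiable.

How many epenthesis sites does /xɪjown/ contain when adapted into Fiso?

2

After substitution the input is /gɪhown/.
The unsyllabifiable consonants are /w/, /n/; each receives one epenthetic vowel.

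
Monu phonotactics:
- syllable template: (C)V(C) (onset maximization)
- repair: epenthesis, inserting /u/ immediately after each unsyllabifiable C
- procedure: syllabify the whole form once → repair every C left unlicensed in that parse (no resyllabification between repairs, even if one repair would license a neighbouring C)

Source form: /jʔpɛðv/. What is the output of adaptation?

The consonants /j/, /ʔ/, /v/ cannot be parsed into a legal (C)V(C) syllable (at most one coda consonant is licensed; onsets are limited to one consonant).
Each unlicensed consonant becomes the onset of a new syllable: /j/ → /ju/, /ʔ/ → /ʔu/, /v/ → /vu/.

juʔupɛðvu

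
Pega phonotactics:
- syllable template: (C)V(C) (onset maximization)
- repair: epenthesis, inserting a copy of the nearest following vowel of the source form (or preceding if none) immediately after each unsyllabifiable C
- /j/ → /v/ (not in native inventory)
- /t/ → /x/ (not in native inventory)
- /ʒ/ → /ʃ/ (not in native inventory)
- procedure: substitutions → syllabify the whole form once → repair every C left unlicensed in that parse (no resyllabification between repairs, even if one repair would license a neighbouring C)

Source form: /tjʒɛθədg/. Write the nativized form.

Substitution: /t/ → /x/, /j/ → /v/, /ʒ/ → /ʃ/, giving /xvʃɛθədg/.
Under (C)V(C), the unsyllabifiable consonants are /x/, /v/, /g/ (at most one coda consonant is licensed; onsets are limited to one consonant).
Inserting the epenthetic vowel yields /x/ → /xɛ/, /v/ → /vɛ/, /g/ → /gə/.

xɛvɛʃɛθədgə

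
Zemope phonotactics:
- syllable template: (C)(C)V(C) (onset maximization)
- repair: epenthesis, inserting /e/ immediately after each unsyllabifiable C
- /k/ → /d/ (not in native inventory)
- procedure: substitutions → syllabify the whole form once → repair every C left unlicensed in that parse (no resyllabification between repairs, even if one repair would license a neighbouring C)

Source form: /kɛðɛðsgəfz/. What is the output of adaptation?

dɛðɛðsgəfze

Substitution: /k/ → /d/, giving /dɛðɛðsgəfz/.
The consonants /z/ cannot be parsed into a legal (C)(C)V(C) syllable (at most one coda consonant is licensed; onsets may contain at most 2 consonants).
Epenthesis after each stranded consonant: /z/ → /ze/.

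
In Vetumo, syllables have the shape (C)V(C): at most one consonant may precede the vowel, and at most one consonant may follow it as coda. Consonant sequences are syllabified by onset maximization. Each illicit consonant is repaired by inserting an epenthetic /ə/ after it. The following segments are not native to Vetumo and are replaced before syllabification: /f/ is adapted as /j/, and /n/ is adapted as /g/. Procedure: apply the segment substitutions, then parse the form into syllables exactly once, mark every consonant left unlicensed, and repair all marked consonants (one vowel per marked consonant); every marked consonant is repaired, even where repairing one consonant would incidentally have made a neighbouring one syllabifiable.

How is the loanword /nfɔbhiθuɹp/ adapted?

gəjɔbhiθuɹpə

Substitution: /n/ → /g/, /f/ → /j/, giving /gjɔbhiθuɹp/.
Under (C)V(C), the unsyllabifiable consonants are /g/, /p/ (at most one coda consonant is licensed; onsets are limited to one consonant).
Inserting the epenthetic vowel yields /g/ → /gə/, /p/ → /pə/.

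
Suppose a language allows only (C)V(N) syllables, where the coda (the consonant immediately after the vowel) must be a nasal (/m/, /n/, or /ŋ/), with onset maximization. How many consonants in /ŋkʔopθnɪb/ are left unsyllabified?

5

Under (C)V(N), the unsyllabifiable consonants are /ŋ/, /k/, /p/, /θ/, /b/ (only a nasal (/m/, /n/, or /ŋ/) is licensed in coda position; onsets are limited to one consonant).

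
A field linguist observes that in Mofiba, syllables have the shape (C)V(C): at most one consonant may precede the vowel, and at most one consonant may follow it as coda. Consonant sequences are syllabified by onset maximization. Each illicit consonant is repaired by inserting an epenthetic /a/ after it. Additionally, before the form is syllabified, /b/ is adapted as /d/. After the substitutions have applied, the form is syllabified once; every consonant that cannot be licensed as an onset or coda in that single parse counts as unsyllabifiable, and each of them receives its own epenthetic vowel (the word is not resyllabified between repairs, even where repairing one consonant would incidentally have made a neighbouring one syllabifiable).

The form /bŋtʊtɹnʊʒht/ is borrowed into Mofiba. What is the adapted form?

Substitution: /b/ → /d/, giving /dŋtʊtɹnʊʒht/.
Syllabifying with onset maximization leaves /d/, /ŋ/, /ɹ/, /h/, /t/ stranded (at most one coda consonant is licensed; onsets are limited to one consonant).
Inserting the epenthetic vowel yields /d/ → /da/, /ŋ/ → /ŋa/, /ɹ/ → /ɹa/, /h/ → /ha/, /t/ → /ta/.

daŋatʊtɹanʊʒhata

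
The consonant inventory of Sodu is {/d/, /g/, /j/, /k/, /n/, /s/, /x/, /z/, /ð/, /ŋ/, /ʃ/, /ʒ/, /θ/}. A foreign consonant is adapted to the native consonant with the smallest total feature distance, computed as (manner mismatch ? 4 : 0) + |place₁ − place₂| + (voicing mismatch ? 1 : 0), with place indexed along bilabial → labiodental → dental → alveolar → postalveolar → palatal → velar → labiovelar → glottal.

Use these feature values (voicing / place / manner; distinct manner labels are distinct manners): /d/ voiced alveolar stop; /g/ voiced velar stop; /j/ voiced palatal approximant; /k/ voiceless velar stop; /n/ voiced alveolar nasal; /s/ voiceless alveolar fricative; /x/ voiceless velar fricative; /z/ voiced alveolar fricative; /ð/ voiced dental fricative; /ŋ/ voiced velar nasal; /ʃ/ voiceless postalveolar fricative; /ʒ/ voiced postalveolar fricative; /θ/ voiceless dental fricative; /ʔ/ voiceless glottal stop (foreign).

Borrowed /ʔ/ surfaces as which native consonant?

/k/ is closest: same manner (stop), place distance 2 (glottal→velar), same voicing; total 2. Next closest is /g/ at distance 3.

k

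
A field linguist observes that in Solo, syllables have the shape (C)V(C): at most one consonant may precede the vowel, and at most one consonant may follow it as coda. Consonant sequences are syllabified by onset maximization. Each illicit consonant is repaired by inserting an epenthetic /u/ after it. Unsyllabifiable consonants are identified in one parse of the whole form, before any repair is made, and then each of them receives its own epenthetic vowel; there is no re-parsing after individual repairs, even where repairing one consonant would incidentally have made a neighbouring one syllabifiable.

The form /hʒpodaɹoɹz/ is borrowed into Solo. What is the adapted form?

huʒupodaɹoɹzu

Syllabifying with onset maximization leaves /h/, /ʒ/, /z/ stranded (at most one coda consonant is licensed; onsets are limited to one consonant).
Epenthesis after each stranded consonant: /h/ → /hu/, /ʒ/ → /ʒu/, /z/ → /zu/.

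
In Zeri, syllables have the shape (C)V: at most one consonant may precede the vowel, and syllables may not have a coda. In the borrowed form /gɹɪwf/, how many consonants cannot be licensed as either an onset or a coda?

Syllabifying with onset maximization leaves /g/, /w/, /f/ stranded (no codas are permitted; onsets are limited to one consonant).

3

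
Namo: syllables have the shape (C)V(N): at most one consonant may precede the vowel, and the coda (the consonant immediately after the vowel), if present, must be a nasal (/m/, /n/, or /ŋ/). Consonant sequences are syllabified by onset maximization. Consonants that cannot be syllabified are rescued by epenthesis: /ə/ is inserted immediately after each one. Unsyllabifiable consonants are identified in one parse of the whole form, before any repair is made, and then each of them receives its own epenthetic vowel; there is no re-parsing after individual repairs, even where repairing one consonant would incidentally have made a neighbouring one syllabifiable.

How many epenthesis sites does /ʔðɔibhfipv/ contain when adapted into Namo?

The unsyllabifiable consonants are /ʔ/, /b/, /h/, /p/, /v/; each receives one epenthetic vowel.

5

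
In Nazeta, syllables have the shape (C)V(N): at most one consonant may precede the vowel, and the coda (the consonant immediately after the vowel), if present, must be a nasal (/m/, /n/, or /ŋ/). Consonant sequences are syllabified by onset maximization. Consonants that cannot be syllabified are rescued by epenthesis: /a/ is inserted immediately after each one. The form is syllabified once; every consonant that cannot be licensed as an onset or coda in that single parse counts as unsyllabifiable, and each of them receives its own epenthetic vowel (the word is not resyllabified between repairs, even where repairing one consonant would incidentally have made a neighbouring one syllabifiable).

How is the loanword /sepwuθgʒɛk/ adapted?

Syllabifying with onset maximization leaves /p/, /θ/, /g/, /k/ stranded (only a nasal (/m/, /n/, or /ŋ/) is licensed in coda position; onsets are limited to one consonant).
Each unlicensed consonant becomes the onset of a new syllable: /p/ → /pa/, /θ/ → /θa/, /g/ → /ga/, /k/ → /ka/.

sepawuθagaʒɛka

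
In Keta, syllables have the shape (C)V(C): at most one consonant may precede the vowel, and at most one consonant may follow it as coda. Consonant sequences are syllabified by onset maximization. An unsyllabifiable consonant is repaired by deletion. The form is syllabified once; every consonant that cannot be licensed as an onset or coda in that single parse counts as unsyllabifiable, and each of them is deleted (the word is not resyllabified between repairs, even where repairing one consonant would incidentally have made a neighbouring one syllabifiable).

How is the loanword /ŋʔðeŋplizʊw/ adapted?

ðeŋlizʊw

Syllabifying with onset maximization leaves /ŋ/, /ʔ/, /p/ stranded (at most one coda consonant is licensed; onsets are limited to one consonant).
Each unlicensed consonant is deleted: /ŋ/, /ʔ/, /p/.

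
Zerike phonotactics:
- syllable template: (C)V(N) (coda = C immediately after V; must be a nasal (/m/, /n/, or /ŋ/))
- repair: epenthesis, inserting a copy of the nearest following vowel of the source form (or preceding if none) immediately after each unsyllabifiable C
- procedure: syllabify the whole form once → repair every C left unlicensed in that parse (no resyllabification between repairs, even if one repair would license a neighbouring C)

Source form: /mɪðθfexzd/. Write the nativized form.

Syllabifying with onset maximization leaves /ð/, /θ/, /x/, /z/, /d/ stranded (only a nasal (/m/, /n/, or /ŋ/) is licensed in coda position; onsets are limited to one consonant).
Inserting the epenthetic vowel yields /ð/ → /ðe/, /θ/ → /θe/, /x/ → /xe/, /z/ → /ze/, /d/ → /de/.

mɪðeθefexezede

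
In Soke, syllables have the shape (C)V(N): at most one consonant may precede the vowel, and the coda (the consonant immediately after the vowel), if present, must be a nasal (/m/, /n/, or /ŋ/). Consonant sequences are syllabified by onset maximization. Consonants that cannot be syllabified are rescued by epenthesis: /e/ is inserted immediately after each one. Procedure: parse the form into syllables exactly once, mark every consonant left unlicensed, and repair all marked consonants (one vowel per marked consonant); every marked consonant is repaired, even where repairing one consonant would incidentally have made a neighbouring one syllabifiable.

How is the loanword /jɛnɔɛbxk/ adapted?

Syllabifying with onset maximization leaves /b/, /x/, /k/ stranded (only a nasal (/m/, /n/, or /ŋ/) is licensed in coda position; onsets are limited to one consonant).
Epenthesis after each stranded consonant: /b/ → /be/, /x/ → /xe/, /k/ → /ke/.

jɛnɔɛbexeke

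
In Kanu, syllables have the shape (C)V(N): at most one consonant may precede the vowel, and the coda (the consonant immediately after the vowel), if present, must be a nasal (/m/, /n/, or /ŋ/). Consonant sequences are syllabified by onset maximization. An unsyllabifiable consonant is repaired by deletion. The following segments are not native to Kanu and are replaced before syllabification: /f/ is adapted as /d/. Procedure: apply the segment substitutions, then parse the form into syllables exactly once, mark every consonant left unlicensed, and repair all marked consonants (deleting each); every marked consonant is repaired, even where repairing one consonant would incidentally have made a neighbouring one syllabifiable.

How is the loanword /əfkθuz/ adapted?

Substitution: /f/ → /d/, giving /ədkθuz/.
Syllabifying with onset maximization leaves /d/, /k/, /z/ stranded (only a nasal (/m/, /n/, or /ŋ/) is licensed in coda position; onsets are limited to one consonant).
Deletion applies to /d/, /k/, /z/.

əθu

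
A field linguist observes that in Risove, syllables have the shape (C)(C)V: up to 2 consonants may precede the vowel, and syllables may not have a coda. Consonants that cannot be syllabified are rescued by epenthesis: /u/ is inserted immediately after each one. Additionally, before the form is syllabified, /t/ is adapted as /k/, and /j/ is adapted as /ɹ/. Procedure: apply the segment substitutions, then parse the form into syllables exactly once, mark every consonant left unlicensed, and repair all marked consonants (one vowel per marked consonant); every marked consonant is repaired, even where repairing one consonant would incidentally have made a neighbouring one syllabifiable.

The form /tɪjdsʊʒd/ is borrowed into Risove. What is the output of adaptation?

Substitution: /t/ → /k/, /j/ → /ɹ/, giving /kɪɹdsʊʒd/.
Syllabifying with onset maximization leaves /ɹ/, /ʒ/, /d/ stranded (no codas are permitted; onsets may contain at most 2 consonants).
Each unlicensed consonant becomes the onset of a new syllable: /ɹ/ → /ɹu/, /ʒ/ → /ʒu/, /d/ → /du/.

kɪɹudsʊʒudu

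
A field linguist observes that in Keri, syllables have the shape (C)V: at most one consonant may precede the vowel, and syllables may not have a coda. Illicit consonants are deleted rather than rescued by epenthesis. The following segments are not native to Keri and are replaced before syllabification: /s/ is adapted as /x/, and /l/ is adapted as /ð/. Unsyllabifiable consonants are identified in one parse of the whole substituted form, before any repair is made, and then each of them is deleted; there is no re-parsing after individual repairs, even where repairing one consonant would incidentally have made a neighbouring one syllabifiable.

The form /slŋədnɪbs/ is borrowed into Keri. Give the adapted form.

Substitution: /s/ → /x/, /l/ → /ð/, giving /xðŋədnɪbx/.
The consonants /x/, /ð/, /d/, /b/, /x/ cannot be parsed into a legal (C)V syllable (no codas are permitted; onsets are limited to one consonant).
Deletion applies to /x/, /ð/, /d/, /b/, /x/.

ŋənɪ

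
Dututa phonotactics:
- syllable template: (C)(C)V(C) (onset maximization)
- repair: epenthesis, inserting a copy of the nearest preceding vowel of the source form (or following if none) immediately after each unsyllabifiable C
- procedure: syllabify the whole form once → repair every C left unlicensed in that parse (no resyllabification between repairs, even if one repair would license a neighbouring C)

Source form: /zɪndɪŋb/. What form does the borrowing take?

Under (C)(C)V(C), the unsyllabifiable consonants are /b/ (at most one coda consonant is licensed; onsets may contain at most 2 consonants).
Each unlicensed consonant becomes the onset of a new syllable: /b/ → /bɪ/.

zɪndɪŋbɪ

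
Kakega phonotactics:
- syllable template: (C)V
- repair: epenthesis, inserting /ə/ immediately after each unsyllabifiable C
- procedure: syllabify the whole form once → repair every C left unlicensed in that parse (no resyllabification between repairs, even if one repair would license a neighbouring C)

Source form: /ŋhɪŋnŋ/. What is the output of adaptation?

ŋəhɪŋənəŋə

The consonants /ŋ/, /ŋ/, /n/, /ŋ/ cannot be parsed into a legal (C)V syllable (no codas are permitted; onsets are limited to one consonant).
Inserting the epenthetic vowel yields /ŋ/ → /ŋə/, /ŋ/ → /ŋə/, /n/ → /nə/, /ŋ/ → /ŋə/.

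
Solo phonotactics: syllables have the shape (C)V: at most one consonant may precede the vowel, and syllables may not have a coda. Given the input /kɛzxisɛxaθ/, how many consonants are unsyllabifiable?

Under (C)V, the unsyllabifiable consonants are /z/, /θ/ (no codas are permitted; onsets are limited to one consonant).

2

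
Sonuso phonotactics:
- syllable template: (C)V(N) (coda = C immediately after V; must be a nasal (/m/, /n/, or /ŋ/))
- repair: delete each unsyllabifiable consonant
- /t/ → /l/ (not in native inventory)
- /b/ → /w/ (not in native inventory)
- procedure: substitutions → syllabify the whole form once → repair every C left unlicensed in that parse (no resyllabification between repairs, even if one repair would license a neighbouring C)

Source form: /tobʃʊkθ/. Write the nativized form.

Substitution: /t/ → /l/, /b/ → /w/, giving /lowʃʊkθ/.
Syllabifying with onset maximization leaves /w/, /k/, /θ/ stranded (only a nasal (/m/, /n/, or /ŋ/) is licensed in coda position; onsets are limited to one consonant).
Deleting the stranded consonants removes /w/, /k/, /θ/.

loʃʊ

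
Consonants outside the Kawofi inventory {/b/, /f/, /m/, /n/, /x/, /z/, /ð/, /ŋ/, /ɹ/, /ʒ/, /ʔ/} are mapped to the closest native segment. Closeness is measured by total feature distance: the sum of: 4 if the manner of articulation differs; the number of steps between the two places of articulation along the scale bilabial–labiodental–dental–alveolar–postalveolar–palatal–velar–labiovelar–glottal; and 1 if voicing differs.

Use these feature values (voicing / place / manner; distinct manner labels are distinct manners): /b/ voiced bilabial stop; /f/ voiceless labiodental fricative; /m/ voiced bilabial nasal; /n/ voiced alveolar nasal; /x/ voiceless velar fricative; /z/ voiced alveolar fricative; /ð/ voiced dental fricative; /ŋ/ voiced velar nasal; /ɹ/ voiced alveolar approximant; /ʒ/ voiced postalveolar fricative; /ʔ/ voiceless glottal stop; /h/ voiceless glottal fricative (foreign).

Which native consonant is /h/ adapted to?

x

/x/ is closest: same manner (fricative), place distance 2 (glottal→velar), same voicing; total 2. Next closest is /ʔ/ at distance 4.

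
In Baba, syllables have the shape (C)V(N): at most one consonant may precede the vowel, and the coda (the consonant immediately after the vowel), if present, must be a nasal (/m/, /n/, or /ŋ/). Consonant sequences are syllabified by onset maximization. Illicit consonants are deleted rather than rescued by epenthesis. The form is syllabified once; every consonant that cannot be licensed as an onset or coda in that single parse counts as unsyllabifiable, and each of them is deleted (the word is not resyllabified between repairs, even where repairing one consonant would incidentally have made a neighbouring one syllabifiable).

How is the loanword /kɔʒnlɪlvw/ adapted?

kɔlɪ

The consonants /ʒ/, /n/, /l/, /v/, /w/ cannot be parsed into a legal (C)V(N) syllable (only a nasal (/m/, /n/, or /ŋ/) is licensed in coda position; onsets are limited to one consonant).
Each unlicensed consonant is deleted: /ʒ/, /n/, /l/, /v/, /w/.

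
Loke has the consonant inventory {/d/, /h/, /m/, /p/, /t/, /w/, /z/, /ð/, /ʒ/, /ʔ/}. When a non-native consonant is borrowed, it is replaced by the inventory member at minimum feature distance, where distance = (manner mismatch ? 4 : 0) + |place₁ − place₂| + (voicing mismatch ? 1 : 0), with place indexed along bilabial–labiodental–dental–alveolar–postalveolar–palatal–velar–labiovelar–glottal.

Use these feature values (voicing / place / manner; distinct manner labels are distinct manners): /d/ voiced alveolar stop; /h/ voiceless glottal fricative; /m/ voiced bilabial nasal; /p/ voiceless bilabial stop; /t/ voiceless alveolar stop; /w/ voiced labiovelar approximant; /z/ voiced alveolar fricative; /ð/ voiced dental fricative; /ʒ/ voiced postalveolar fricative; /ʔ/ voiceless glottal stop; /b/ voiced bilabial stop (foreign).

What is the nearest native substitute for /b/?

p

/p/ is closest: same manner (stop), place distance 0 (bilabial→bilabial), voicing differs (+1); total 1. Next closest is /d/ at distance 3.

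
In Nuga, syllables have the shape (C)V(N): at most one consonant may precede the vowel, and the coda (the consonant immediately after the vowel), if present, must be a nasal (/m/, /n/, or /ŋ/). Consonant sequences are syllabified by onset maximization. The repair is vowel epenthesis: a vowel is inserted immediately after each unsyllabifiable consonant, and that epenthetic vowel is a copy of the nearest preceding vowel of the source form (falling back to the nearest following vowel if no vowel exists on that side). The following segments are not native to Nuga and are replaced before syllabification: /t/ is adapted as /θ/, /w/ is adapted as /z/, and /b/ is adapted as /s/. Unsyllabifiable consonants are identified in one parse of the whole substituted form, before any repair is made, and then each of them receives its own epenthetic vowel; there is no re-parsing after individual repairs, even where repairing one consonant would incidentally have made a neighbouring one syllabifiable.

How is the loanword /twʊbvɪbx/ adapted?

Substitution: /t/ → /θ/, /w/ → /z/, /b/ → /s/, giving /θzʊsvɪsx/.
The consonants /θ/, /s/, /s/, /x/ cannot be parsed into a legal (C)V(N) syllable (only a nasal (/m/, /n/, or /ŋ/) is licensed in coda position; onsets are limited to one consonant).
Each unlicensed consonant becomes the onset of a new syllable: /θ/ → /θʊ/, /s/ → /sʊ/, /s/ → /sɪ/, /x/ → /xɪ/.

θʊzʊsʊvɪsɪxɪ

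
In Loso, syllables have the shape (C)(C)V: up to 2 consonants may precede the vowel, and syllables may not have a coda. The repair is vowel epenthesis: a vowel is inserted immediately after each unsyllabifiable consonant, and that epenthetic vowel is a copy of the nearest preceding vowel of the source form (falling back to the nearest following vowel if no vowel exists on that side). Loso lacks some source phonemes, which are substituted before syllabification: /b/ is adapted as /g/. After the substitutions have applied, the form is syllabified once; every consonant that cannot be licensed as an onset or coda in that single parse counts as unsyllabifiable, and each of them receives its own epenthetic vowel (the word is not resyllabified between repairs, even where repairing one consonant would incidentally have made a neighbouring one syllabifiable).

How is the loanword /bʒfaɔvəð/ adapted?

Substitution: /b/ → /g/, giving /gʒfaɔvəð/.
Syllabifying with onset maximization leaves /g/, /ð/ stranded (no codas are permitted; onsets may contain at most 2 consonants).
Epenthesis after each stranded consonant: /g/ → /ga/, /ð/ → /ðə/.

gaʒfaɔvəðə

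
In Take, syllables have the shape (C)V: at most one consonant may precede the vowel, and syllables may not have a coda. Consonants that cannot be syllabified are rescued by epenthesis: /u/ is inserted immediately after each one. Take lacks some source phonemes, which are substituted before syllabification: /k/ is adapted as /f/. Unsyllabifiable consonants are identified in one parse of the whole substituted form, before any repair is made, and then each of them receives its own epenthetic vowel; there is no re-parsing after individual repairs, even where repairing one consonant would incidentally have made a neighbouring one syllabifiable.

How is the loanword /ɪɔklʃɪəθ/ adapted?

ɪɔfuluʃɪəθu

Substitution: /k/ → /f/, giving /ɪɔflʃɪəθ/.
Under (C)V, the unsyllabifiable consonants are /f/, /l/, /θ/ (no codas are permitted; onsets are limited to one consonant).
Each unlicensed consonant becomes the onset of a new syllable: /f/ → /fu/, /l/ → /lu/, /θ/ → /θu/.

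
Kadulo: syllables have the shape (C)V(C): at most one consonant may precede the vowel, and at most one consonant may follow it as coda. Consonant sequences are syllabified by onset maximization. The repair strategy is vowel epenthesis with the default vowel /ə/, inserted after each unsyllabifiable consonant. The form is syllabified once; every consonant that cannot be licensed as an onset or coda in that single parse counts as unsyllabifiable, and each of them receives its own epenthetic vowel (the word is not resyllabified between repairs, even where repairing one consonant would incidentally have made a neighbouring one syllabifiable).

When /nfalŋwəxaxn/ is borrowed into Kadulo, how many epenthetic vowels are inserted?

3

The unsyllabifiable consonants are /n/, /ŋ/, /n/; each receives one epenthetic vowel.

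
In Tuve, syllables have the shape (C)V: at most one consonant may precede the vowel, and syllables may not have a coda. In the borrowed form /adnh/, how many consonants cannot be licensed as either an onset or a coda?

The consonants /d/, /n/, /h/ cannot be parsed into a legal (C)V syllable (no codas are permitted; onsets are limited to one consonant).

3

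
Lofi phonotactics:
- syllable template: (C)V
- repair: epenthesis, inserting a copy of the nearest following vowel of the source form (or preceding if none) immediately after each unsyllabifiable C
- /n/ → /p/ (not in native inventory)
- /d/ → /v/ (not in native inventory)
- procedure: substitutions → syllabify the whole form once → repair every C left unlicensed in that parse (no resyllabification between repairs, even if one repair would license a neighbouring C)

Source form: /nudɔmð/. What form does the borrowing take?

puvɔmɔðɔ

Substitution: /n/ → /p/, /d/ → /v/, giving /puvɔmð/.
The consonants /m/, /ð/ cannot be parsed into a legal (C)V syllable (no codas are permitted; onsets are limited to one consonant).
Epenthesis after each stranded consonant: /m/ → /mɔ/, /ð/ → /ðɔ/.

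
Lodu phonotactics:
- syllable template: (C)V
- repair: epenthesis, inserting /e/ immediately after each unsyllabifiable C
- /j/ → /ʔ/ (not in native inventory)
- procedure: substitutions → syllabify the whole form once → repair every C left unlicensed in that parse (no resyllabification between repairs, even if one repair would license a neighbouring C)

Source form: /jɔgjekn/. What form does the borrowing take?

ʔɔgeʔekene

Substitution: /j/ → /ʔ/, giving /ʔɔgʔekn/.
The consonants /g/, /k/, /n/ cannot be parsed into a legal (C)V syllable (no codas are permitted; onsets are limited to one consonant).
Each unlicensed consonant becomes the onset of a new syllable: /g/ → /ge/, /k/ → /ke/, /n/ → /ne/.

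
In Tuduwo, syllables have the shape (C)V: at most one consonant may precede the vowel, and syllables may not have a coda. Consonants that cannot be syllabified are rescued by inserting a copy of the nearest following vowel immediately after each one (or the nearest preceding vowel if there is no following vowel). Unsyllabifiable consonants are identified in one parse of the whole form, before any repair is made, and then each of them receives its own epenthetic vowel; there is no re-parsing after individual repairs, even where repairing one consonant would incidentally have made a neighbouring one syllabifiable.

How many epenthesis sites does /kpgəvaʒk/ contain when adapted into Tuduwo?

4

The unsyllabifiable consonants are /k/, /p/, /ʒ/, /k/; each receives one epenthetic vowel.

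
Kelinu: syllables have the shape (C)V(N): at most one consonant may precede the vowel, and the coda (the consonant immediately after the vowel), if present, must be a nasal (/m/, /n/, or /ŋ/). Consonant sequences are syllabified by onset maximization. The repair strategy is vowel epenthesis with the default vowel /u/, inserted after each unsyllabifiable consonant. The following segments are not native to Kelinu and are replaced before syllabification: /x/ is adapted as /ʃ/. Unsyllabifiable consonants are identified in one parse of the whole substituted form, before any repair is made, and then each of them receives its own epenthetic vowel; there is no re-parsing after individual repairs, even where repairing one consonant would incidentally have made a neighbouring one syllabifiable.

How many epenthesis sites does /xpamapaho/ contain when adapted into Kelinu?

After substitution the input is /ʃpamapaho/.
The unsyllabifiable consonants are /ʃ/; each receives one epenthetic vowel.

1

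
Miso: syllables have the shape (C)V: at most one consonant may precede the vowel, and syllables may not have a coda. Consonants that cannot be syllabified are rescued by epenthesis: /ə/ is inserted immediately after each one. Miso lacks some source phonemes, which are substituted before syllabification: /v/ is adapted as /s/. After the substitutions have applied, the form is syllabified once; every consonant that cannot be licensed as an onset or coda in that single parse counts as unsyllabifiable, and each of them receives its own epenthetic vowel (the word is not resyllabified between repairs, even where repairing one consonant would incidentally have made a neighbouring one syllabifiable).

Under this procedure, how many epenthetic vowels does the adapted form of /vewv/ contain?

After substitution the input is /sews/.
The unsyllabifiable consonants are /w/, /s/; each receives one epenthetic vowel.

2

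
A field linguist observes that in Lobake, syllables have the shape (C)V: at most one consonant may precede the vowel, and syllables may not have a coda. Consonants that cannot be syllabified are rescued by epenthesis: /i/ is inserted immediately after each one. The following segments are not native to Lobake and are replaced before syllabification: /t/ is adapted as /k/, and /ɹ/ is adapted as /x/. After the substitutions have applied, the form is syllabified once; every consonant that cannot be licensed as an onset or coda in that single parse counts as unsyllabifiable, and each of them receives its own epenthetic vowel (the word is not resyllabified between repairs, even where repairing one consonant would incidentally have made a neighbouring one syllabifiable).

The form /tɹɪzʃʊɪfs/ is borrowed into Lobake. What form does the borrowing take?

kixɪziʃʊɪfisi

Substitution: /t/ → /k/, /ɹ/ → /x/, giving /kxɪzʃʊɪfs/.
Under (C)V, the unsyllabifiable consonants are /k/, /z/, /f/, /s/ (no codas are permitted; onsets are limited to one consonant).
Inserting the epenthetic vowel yields /k/ → /ki/, /z/ → /zi/, /f/ → /fi/, /s/ → /si/.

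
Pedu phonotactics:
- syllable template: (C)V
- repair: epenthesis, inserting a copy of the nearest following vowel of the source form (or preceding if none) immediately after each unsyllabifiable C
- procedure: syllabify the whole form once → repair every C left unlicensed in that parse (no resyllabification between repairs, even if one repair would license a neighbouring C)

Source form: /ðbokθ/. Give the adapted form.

ðobokoθo

The consonants /ð/, /k/, /θ/ cannot be parsed into a legal (C)V syllable (no codas are permitted; onsets are limited to one consonant).
Each unlicensed consonant becomes the onset of a new syllable: /ð/ → /ðo/, /k/ → /ko/, /θ/ → /θo/.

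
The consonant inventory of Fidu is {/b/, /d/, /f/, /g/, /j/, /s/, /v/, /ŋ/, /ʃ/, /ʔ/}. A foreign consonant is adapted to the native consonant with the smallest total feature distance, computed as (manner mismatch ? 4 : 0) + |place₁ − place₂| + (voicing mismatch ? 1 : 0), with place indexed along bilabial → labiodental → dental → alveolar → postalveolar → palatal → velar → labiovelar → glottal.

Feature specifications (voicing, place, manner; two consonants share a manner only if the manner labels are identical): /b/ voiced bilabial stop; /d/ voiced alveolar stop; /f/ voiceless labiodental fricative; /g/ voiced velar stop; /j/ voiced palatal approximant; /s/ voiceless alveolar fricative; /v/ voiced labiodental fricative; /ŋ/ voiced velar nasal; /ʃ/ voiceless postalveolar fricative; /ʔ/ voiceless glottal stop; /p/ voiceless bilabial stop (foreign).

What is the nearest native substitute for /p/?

/b/ is closest: same manner (stop), place distance 0 (bilabial→bilabial), voicing differs (+1); total 1. Next closest is /d/ at distance 4.

b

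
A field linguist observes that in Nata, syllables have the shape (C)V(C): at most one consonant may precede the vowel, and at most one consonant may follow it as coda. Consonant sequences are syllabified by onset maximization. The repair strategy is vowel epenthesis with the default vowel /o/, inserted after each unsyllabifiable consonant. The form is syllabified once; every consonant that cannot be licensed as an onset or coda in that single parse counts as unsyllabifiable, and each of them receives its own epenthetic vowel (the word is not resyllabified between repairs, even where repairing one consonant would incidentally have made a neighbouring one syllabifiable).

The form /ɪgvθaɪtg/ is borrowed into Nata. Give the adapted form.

Under (C)V(C), the unsyllabifiable consonants are /v/, /g/ (at most one coda consonant is licensed; onsets are limited to one consonant).
Each unlicensed consonant becomes the onset of a new syllable: /v/ → /vo/, /g/ → /go/.

ɪgvoθaɪtgo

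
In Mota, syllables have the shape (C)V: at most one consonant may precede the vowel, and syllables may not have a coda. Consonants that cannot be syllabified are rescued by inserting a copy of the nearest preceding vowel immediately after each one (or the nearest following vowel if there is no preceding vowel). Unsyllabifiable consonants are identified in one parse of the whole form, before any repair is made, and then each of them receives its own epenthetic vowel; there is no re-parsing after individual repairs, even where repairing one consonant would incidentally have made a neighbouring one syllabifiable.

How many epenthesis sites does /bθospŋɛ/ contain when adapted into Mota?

3

The unsyllabifiable consonants are /b/, /s/, /p/; each receives one epenthetic vowel.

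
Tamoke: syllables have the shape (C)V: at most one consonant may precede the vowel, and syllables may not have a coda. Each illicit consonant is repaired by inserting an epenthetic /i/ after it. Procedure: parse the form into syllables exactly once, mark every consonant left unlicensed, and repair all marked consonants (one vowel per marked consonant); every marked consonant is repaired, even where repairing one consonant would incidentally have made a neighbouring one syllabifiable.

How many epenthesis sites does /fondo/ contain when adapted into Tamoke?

The unsyllabifiable consonants are /n/; each receives one epenthetic vowel.

1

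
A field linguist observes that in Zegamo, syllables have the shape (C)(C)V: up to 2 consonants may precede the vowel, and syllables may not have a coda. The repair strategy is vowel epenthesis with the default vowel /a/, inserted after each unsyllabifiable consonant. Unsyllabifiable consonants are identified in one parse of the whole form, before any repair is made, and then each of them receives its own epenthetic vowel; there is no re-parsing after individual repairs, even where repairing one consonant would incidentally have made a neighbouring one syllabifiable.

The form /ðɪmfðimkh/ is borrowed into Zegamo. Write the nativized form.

Syllabifying with onset maximization leaves /m/, /m/, /k/, /h/ stranded (no codas are permitted; onsets may contain at most 2 consonants).
Inserting the epenthetic vowel yields /m/ → /ma/, /m/ → /ma/, /k/ → /ka/, /h/ → /ha/.

ðɪmafðimakaha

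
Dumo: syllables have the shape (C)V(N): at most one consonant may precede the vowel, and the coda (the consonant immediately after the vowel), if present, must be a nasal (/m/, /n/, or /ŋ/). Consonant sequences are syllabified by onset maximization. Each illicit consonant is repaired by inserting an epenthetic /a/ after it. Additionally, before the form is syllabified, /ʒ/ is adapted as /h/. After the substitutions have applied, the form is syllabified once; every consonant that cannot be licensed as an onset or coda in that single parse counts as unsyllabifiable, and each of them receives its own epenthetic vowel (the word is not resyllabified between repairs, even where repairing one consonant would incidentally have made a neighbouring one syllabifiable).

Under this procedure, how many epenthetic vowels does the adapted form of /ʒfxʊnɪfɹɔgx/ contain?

After substitution the input is /hfxʊnɪfɹɔgx/.
The unsyllabifiable consonants are /h/, /f/, /f/, /g/, /x/; each receives one epenthetic vowel.

5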